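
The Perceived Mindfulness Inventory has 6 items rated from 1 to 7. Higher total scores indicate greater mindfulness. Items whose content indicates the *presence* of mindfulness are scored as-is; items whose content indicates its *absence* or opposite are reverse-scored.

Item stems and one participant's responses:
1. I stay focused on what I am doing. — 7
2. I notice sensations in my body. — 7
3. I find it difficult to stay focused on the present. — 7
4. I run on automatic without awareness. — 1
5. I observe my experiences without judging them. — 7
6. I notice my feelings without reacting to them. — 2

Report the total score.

Items 3, 4 describe the absence/opposite of mindfulness → reverse-score.
reverse-coded value = 8 − response.
  item 1: 7
  item 2: 7
  item 3: 8 − 7 = 1
  item 4: 8 − 1 = 7
  item 5: 7
  item 6: 2
Total = 7 + 7 + 1 + 7 + 7 + 2 = 31

31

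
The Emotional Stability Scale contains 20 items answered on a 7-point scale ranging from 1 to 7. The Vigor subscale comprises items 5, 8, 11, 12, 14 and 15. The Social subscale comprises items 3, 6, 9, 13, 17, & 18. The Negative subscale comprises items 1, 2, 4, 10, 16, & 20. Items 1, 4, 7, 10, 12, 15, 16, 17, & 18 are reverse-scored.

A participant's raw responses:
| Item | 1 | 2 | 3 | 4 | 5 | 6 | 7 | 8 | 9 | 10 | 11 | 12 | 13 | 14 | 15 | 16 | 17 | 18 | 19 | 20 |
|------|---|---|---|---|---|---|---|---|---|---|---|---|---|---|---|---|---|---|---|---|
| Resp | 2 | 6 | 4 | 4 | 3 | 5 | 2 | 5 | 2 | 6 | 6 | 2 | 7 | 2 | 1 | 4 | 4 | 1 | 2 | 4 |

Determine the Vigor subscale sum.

29

Vigor items: 5, 8, 11, 12, 14, 15.
Of these, items 12 & 15 are reverse-scored; on a 1–7 scale, reversed = 8 − raw.
  item 5: 3
  item 8: 5
  item 11: 6
  item 12: 8 − 2 = 6
  item 14: 2
  item 15: 8 − 1 = 7
Sum = 3 + 5 + 6 + 6 + 2 + 7 = 29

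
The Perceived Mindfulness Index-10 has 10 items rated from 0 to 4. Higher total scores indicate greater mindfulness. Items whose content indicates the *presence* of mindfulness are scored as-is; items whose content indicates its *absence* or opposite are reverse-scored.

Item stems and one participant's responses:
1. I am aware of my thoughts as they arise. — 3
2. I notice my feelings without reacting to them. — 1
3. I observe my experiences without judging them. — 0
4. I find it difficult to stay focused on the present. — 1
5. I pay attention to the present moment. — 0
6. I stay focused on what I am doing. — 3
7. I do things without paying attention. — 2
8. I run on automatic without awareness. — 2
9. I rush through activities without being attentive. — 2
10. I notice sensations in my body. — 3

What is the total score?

19

Items 4, 7, 8, 9 describe the absence/opposite of mindfulness → reverse-score.
on a 0–4 scale, reversed = 4 − raw.
  item 1: 3
  item 2: 1
  item 3: 0
  item 4: 4 − 1 = 3
  item 5: 0
  item 6: 3
  item 7: 4 − 2 = 2
  item 8: 4 − 2 = 2
  item 9: 4 − 2 = 2
  item 10: 3
Total = 3 + 1 + 0 + 3 + 0 + 3 + 2 + 2 + 2 + 3 = 19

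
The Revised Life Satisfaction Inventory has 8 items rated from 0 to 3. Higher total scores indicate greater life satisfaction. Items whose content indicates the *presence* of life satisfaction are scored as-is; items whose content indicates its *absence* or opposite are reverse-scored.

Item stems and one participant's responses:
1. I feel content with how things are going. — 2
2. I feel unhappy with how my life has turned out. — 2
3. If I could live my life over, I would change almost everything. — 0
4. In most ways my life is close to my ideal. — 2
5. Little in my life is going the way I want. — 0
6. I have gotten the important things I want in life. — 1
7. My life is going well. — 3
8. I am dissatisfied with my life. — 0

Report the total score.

Items 2, 3, 5, 8 describe the absence/opposite of life satisfaction → reverse-score.
on a 0–3 scale, reversed = 3 − raw.
  item 1: 2
  item 2: 3 − 2 = 1
  item 3: 3 − 0 = 3
  item 4: 2
  item 5: 3 − 0 = 3
  item 6: 1
  item 7: 3
  item 8: 3 − 0 = 3
Total = 2 + 1 + 3 + 2 + 3 + 1 + 3 + 3 = 18

18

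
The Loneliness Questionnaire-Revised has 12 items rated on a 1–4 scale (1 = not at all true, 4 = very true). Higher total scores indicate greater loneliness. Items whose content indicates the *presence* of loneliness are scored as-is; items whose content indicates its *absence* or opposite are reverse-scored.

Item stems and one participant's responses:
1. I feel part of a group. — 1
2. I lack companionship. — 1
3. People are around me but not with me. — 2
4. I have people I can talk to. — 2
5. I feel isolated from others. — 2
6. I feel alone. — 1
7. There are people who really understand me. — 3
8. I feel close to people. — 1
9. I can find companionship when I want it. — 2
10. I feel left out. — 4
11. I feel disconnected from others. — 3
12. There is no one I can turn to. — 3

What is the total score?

32

Items 1, 4, 7, 8, 9 describe the absence/opposite of loneliness → reverse-score.
reversed = (1+4) − raw = 5 − raw.
  item 1: 5 − 1 = 4
  item 2: 1
  item 3: 2
  item 4: 5 − 2 = 3
  item 5: 2
  item 6: 1
  item 7: 5 − 3 = 2
  item 8: 5 − 1 = 4
  item 9: 5 − 2 = 3
  item 10: 4
  item 11: 3
  item 12: 3
Total = 4 + 1 + 2 + 3 + 2 + 1 + 2 + 4 + 3 + 4 + 3 + 3 = 32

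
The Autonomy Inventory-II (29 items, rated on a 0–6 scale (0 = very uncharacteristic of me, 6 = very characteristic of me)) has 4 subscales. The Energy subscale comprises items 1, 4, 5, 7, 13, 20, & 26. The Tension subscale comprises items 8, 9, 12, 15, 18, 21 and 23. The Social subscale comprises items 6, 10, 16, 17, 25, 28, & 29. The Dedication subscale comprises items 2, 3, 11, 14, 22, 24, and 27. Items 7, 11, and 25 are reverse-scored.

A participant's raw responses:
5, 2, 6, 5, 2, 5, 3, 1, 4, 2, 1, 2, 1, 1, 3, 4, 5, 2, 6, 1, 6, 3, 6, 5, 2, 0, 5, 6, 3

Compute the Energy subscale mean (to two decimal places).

Energy items: 1, 4, 5, 7, 13, 20, 26.
Of these, item 7 is reverse-scored; reversed = (0+6) − raw = 6 − raw.
  item 1: 5
  item 4: 5
  item 5: 2
  item 7: 6 − 3 = 3
  item 13: 1
  item 20: 1
  item 26: 0
Sum = 5 + 5 + 2 + 3 + 1 + 1 + 0 = 17
Mean = 17 / 7 = 2.43

2.43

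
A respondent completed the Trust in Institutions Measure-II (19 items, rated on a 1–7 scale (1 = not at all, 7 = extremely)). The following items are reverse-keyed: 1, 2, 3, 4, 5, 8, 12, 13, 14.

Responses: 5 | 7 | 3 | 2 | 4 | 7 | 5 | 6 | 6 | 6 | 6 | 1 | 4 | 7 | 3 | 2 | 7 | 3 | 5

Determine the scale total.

83

Reverse-coded items (reverse-coded value = 8 − response):
  item 1: 8 − 5 = 3
  item 2: 8 − 7 = 1
  item 3: 8 − 3 = 5
  item 4: 8 − 2 = 6
  item 5: 8 − 4 = 4
  item 8: 8 − 6 = 2
  item 12: 8 − 1 = 7
  item 13: 8 − 4 = 4
  item 14: 8 − 7 = 1
Scored items: 3, 1, 5, 6, 4, 7, 5, 2, 6, 6, 6, 7, 4, 1, 3, 2, 7, 3, 5
Total = 3 + 1 + 5 + 6 + 4 + 7 + 5 + 2 + 6 + 6 + 6 + 7 + 4 + 1 + 3 + 2 + 7 + 3 + 5 = 83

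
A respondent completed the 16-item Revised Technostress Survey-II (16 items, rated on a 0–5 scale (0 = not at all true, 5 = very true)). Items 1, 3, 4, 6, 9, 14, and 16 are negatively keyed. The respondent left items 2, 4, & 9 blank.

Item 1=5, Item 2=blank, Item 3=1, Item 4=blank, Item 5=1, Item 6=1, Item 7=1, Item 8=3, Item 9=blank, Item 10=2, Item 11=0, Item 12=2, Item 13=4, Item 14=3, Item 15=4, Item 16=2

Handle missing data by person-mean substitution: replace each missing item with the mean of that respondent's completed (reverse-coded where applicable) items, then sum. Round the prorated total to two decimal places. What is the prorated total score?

36.92

Reverse-coded (reversed = (0+5) − raw = 5 − raw):
  item 1: 5 − 5 = 0
  item 3: 5 − 1 = 4
  item 6: 5 − 1 = 4
  item 14: 5 − 3 = 2
  item 16: 5 − 2 = 3
Completed scored items (13 of 16): 0, 4, 1, 4, 1, 3, 2, 0, 2, 4, 2, 4, 3; sum = 30.
Person mean = 30 / 13 ≈ 2.3077
Prorated total = (30 / 13) × 16 = 36.92 (to 2 dp)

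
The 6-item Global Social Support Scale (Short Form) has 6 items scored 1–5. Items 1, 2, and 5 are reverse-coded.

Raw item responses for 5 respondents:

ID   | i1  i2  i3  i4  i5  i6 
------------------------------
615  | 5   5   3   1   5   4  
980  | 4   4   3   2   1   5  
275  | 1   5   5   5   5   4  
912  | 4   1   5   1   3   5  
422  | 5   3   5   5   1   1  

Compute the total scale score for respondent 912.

Respondent 912 raw: 4, 1, 5, 1, 3, 5.
Reverse-coded (reversed = (1+5) − raw = 6 − raw):
  item 1: 6 − 4 = 2
  item 2: 6 − 1 = 5
  item 3: 5
  item 4: 1
  item 5: 6 − 3 = 3
  item 6: 5
Sum = 2 + 5 + 5 + 1 + 3 + 5 = 21

21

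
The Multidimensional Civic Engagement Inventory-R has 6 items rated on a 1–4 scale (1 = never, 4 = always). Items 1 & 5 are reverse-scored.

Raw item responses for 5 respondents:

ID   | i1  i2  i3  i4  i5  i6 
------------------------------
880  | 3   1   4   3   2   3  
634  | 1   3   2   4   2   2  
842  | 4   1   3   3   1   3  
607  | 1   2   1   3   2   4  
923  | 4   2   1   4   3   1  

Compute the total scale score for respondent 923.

Respondent 923 raw: 4, 2, 1, 4, 3, 1.
Reverse-coded (on a 1–4 scale, reversed = 5 − raw):
  item 1: 5 − 4 = 1
  item 2: 2
  item 3: 1
  item 4: 4
  item 5: 5 − 3 = 2
  item 6: 1
Sum = 1 + 2 + 1 + 4 + 2 + 1 = 11

11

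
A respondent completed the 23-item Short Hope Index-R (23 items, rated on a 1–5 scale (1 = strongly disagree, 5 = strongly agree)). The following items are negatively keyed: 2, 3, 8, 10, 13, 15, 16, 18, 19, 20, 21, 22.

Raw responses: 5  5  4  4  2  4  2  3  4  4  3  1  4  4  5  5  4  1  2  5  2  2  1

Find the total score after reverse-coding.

Apply reverse scoring (reversed = (1+5) − raw = 6 − raw):
  item 2: 6 − 5 = 1
  item 3: 6 − 4 = 2
  item 8: 6 − 3 = 3
  item 10: 6 − 4 = 2
  item 13: 6 − 4 = 2
  item 15: 6 − 5 = 1
  item 16: 6 − 5 = 1
  item 18: 6 − 1 = 5
  item 19: 6 − 2 = 4
  item 20: 6 − 5 = 1
  item 21: 6 − 2 = 4
  item 22: 6 − 2 = 4
After reverse-coding: 5, 1, 2, 4, 2, 4, 2, 3, 4, 2, 3, 1, 2, 4, 1, 1, 4, 5, 4, 1, 4, 4, 1
Total = 5 + 1 + 2 + 4 + 2 + 4 + 2 + 3 + 4 + 2 + 3 + 1 + 2 + 4 + 1 + 1 + 4 + 5 + 4 + 1 + 4 + 4 + 1 = 64

64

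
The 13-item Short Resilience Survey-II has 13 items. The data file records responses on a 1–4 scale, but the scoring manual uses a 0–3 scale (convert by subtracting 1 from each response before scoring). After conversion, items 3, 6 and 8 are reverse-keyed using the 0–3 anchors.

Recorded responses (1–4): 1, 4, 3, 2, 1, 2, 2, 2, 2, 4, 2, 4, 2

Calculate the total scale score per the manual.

19

Convert to 0–3: 0, 3, 2, 1, 0, 1, 1, 1, 1, 3, 1, 3, 1
Reverse-coded (reverse-coded value = 3 − response):
  item 3: 3 − 2 = 1
  item 6: 3 − 1 = 2
  item 8: 3 − 1 = 2
Scored: 0, 3, 1, 1, 0, 2, 1, 2, 1, 3, 1, 3, 1
Total = 19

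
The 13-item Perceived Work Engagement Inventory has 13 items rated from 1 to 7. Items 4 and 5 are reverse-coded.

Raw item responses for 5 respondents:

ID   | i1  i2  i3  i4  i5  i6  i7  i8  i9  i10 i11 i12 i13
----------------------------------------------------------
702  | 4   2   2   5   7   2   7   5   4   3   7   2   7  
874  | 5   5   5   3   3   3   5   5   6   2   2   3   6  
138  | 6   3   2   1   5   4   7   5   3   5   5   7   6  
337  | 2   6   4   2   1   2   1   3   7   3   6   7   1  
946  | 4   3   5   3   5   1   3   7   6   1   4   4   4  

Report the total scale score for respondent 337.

Respondent 337 raw: 2, 6, 4, 2, 1, 2, 1, 3, 7, 3, 6, 7, 1.
Reverse-coded (reversed = (1+7) − raw = 8 − raw):
  item 1: 2
  item 2: 6
  item 3: 4
  item 4: 8 − 2 = 6
  item 5: 8 − 1 = 7
  item 6: 2
  item 7: 1
  item 8: 3
  item 9: 7
  item 10: 3
  item 11: 6
  item 12: 7
  item 13: 1
Sum = 2 + 6 + 4 + 6 + 7 + 2 + 1 + 3 + 7 + 3 + 6 + 7 + 1 = 55

55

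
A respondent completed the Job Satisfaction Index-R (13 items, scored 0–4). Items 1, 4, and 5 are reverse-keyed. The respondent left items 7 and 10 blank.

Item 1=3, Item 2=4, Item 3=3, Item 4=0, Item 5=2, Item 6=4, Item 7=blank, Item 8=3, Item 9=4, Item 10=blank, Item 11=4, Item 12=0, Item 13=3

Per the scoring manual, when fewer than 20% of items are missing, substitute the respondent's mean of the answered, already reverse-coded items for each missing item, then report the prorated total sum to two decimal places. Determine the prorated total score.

Reverse-coded (reversed = (0+4) − raw = 4 − raw):
  item 1: 4 − 3 = 1
  item 4: 4 − 0 = 4
  item 5: 4 − 2 = 2
Completed scored items (11 of 13): 1, 4, 3, 4, 2, 4, 3, 4, 4, 0, 3; sum = 32.
Person mean = 32 / 11 ≈ 2.9091
Prorated total = (32 / 11) × 13 = 37.82 (to 2 dp)

37.82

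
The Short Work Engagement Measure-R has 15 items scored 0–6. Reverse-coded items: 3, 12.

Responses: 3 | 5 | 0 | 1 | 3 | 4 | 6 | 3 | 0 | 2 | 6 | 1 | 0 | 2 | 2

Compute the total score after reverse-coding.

Raw sum = 38. Reverse-coded items: 3, 12; their raw sum = 1.
Each reversal replaces raw with 6 − raw, changing the total by 6 − 2·raw per item.
Total = 38 + 2·6 − 2·1 = 38 + 12 − 2 = 48

48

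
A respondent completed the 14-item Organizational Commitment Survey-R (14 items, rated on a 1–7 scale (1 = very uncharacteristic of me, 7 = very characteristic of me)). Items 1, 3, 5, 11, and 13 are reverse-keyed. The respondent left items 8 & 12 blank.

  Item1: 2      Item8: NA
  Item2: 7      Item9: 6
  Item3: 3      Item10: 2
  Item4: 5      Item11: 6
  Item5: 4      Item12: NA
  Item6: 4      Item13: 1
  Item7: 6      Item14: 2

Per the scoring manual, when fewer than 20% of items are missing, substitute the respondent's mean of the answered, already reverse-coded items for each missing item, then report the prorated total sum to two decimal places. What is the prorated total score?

Reverse-coded (reversed = (1+7) − raw = 8 − raw):
  item 1: 8 − 2 = 6
  item 3: 8 − 3 = 5
  item 5: 8 − 4 = 4
  item 11: 8 − 6 = 2
  item 13: 8 − 1 = 7
Completed scored items (12 of 14): 6, 7, 5, 5, 4, 4, 6, 6, 2, 2, 7, 2; sum = 56.
Person mean = 56 / 12 ≈ 4.6667
Prorated total = (56 / 12) × 14 = 65.33 (to 2 dp)

65.33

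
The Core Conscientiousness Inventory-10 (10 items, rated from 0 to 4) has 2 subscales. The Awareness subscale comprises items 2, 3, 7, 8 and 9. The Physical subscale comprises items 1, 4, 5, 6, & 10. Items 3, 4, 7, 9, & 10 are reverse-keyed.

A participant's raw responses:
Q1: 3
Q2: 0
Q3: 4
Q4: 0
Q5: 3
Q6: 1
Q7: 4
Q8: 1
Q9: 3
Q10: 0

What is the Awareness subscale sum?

2

Awareness items: 2, 3, 7, 8, 9.
Of these, items 3, 7, & 9 are reverse-keyed; reverse-coded value = 4 − response.
  item 2: 0
  item 3: 4 − 4 = 0
  item 7: 4 − 4 = 0
  item 8: 1
  item 9: 4 − 3 = 1
Sum = 0 + 0 + 0 + 1 + 1 = 2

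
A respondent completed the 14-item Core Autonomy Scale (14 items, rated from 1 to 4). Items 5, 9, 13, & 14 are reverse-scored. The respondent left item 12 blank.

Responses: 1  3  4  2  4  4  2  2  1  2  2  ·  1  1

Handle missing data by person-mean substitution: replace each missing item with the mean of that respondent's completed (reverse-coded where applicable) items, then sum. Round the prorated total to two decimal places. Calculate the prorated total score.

Reverse-coded (reverse-coded value = 5 − response):
  item 5: 5 − 4 = 1
  item 9: 5 − 1 = 4
  item 13: 5 − 1 = 4
  item 14: 5 − 1 = 4
Completed scored items (13 of 14): 1, 3, 4, 2, 1, 4, 2, 2, 4, 2, 2, 4, 4; sum = 35.
Person mean = 35 / 13 ≈ 2.6923
Prorated total = (35 / 13) × 14 = 37.69 (to 2 dp)

37.69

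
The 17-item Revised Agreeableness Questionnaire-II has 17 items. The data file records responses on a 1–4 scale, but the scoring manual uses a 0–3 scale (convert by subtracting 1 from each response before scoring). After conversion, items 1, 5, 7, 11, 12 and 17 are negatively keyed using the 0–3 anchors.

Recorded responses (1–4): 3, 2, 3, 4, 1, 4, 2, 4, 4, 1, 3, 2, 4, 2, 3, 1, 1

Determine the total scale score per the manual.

33

Convert to 0–3: 2, 1, 2, 3, 0, 3, 1, 3, 3, 0, 2, 1, 3, 1, 2, 0, 0
Reverse-coded (on a 0–3 scale, reversed = 3 − raw):
  item 1: 3 − 2 = 1
  item 5: 3 − 0 = 3
  item 7: 3 − 1 = 2
  item 11: 3 − 2 = 1
  item 12: 3 − 1 = 2
  item 17: 3 − 0 = 3
Scored: 1, 1, 2, 3, 3, 3, 2, 3, 3, 0, 1, 2, 3, 1, 2, 0, 3
Total = 33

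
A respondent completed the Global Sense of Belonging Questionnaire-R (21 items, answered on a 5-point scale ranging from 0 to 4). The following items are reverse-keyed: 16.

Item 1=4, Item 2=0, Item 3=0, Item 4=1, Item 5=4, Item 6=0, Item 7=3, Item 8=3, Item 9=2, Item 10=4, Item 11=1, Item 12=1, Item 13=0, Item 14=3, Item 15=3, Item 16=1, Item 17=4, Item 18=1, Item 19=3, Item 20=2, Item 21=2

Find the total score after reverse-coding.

Raw sum = 42. Reverse-keyed items: 16; their raw sum = 1.
Each reversal replaces raw with 4 − raw, changing the total by 4 − 2·raw per item.
Total = 42 + 1·4 − 2·1 = 42 + 4 − 2 = 44

44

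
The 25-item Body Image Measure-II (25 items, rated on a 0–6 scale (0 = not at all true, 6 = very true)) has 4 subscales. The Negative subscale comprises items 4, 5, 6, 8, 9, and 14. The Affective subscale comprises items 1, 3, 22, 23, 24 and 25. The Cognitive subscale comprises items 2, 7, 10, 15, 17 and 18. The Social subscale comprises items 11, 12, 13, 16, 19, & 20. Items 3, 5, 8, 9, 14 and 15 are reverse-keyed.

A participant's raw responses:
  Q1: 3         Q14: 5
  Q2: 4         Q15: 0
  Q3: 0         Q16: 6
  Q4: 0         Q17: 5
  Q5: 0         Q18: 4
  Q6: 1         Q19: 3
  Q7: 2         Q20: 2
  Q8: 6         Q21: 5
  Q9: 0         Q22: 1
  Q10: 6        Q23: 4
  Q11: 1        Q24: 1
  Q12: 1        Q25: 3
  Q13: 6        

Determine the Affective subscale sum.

18

Affective items: 1, 3, 22, 23, 24, 25.
Of these, item 3 is reverse-keyed; reverse-coded value = 6 − response.
  item 1: 3
  item 3: 6 − 0 = 6
  item 22: 1
  item 23: 4
  item 24: 1
  item 25: 3
Sum = 3 + 6 + 1 + 4 + 1 + 3 = 18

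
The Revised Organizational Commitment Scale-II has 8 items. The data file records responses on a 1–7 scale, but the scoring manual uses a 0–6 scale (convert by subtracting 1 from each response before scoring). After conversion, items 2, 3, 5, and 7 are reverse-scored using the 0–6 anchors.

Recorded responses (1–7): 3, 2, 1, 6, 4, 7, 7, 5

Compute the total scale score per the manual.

Convert to 0–6: 2, 1, 0, 5, 3, 6, 6, 4
Reverse-coded (reverse-coded value = 6 − response):
  item 2: 6 − 1 = 5
  item 3: 6 − 0 = 6
  item 5: 6 − 3 = 3
  item 7: 6 − 6 = 0
Scored: 2, 5, 6, 5, 3, 6, 0, 4
Total = 31

31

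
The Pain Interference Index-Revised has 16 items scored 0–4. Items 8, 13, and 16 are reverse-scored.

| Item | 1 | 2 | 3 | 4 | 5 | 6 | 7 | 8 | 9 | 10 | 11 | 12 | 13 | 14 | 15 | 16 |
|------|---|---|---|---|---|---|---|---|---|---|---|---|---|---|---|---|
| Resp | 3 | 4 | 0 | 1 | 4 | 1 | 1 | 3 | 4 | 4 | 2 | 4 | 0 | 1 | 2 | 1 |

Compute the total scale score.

Raw sum = 35. Reverse-scored items: 8, 13, 16; their raw sum = 4.
Each reversal replaces raw with 4 − raw, changing the total by 4 − 2·raw per item.
Total = 35 + 3·4 − 2·4 = 35 + 12 − 8 = 39

39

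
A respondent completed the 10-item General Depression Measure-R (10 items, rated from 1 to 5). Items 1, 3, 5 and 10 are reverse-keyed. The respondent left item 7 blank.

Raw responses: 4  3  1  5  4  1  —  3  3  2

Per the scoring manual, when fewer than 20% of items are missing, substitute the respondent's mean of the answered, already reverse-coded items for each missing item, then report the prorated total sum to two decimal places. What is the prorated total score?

Reverse-coded (on a 1–5 scale, reversed = 6 − raw):
  item 1: 6 − 4 = 2
  item 3: 6 − 1 = 5
  item 5: 6 − 4 = 2
  item 10: 6 − 2 = 4
Completed scored items (9 of 10): 2, 3, 5, 5, 2, 1, 3, 3, 4; sum = 28.
Person mean = 28 / 9 ≈ 3.1111
Prorated total = (28 / 9) × 10 = 31.11 (to 2 dp)

31.11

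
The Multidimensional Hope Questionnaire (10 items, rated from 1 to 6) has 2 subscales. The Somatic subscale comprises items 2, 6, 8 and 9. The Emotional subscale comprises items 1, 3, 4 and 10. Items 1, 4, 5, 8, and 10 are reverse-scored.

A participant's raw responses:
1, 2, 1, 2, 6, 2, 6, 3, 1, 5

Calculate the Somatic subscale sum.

Somatic items: 2, 6, 8, 9.
Of these, item 8 is reverse-scored; reverse-coded value = 7 − response.
  item 2: 2
  item 6: 2
  item 8: 7 − 3 = 4
  item 9: 1
Sum = 2 + 2 + 4 + 1 = 9

9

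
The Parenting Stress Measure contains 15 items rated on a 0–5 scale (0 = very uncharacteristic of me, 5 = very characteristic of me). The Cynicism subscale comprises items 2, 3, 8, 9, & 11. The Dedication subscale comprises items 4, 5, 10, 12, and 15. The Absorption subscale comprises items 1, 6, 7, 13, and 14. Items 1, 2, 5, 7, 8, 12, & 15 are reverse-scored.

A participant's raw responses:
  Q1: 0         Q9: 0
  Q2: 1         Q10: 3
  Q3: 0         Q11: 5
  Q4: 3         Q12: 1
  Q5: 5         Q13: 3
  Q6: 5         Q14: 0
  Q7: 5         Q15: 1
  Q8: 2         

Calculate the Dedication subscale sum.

14

Dedication items: 4, 5, 10, 12, 15.
Of these, items 5, 12, and 15 are reverse-scored; reversed = (0+5) − raw = 5 − raw.
  item 4: 3
  item 5: 5 − 5 = 0
  item 10: 3
  item 12: 5 − 1 = 4
  item 15: 5 − 1 = 4
Sum = 3 + 0 + 3 + 4 + 4 = 14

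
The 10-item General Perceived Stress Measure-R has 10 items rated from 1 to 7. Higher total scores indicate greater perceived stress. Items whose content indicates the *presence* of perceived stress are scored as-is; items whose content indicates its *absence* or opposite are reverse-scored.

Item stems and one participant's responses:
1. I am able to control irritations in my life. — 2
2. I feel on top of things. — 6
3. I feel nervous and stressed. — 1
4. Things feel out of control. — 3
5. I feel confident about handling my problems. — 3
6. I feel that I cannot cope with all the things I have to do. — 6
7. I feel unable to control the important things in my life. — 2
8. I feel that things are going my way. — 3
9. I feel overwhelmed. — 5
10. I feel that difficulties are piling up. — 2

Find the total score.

Items 1, 2, 5, 8 describe the absence/opposite of perceived stress → reverse-score.
reverse-coded value = 8 − response.
  item 1: 8 − 2 = 6
  item 2: 8 − 6 = 2
  item 3: 1
  item 4: 3
  item 5: 8 − 3 = 5
  item 6: 6
  item 7: 2
  item 8: 8 − 3 = 5
  item 9: 5
  item 10: 2
Total = 6 + 2 + 1 + 3 + 5 + 6 + 2 + 5 + 5 + 2 = 37

37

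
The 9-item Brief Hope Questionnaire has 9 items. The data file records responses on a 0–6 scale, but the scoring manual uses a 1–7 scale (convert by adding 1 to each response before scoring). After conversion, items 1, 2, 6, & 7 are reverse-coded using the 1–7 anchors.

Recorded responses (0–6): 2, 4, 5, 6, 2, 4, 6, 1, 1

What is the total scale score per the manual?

Convert to 1–7: 3, 5, 6, 7, 3, 5, 7, 2, 2
Reverse-coded (on a 1–7 scale, reversed = 8 − raw):
  item 1: 8 − 3 = 5
  item 2: 8 − 5 = 3
  item 6: 8 − 5 = 3
  item 7: 8 − 7 = 1
Scored: 5, 3, 6, 7, 3, 3, 1, 2, 2
Total = 32

32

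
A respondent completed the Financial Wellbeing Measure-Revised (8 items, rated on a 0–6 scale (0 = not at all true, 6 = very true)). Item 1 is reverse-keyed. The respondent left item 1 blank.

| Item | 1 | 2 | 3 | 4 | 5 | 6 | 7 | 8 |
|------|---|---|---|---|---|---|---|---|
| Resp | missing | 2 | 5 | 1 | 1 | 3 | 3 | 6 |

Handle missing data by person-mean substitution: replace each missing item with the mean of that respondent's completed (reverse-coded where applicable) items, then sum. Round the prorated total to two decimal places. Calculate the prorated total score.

24.00

Reverse-coded (reversed = (0+6) − raw = 6 − raw):
Completed scored items (7 of 8): 2, 5, 1, 1, 3, 3, 6; sum = 21.
Person mean = 21 / 7 ≈ 3.0000
Prorated total = (21 / 7) × 8 = 24.00 (to 2 dp)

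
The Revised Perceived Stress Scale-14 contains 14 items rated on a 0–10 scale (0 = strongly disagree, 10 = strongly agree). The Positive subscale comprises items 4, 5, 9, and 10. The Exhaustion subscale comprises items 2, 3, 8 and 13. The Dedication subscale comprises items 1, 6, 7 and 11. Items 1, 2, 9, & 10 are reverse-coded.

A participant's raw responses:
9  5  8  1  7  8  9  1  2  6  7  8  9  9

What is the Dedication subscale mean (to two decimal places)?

Dedication items: 1, 6, 7, 11.
Of these, item 1 is reverse-coded; reversed = (0+10) − raw = 10 − raw.
  item 1: 10 − 9 = 1
  item 6: 8
  item 7: 9
  item 11: 7
Sum = 1 + 8 + 9 + 7 = 25
Mean = 25 / 4 = 6.25

6.25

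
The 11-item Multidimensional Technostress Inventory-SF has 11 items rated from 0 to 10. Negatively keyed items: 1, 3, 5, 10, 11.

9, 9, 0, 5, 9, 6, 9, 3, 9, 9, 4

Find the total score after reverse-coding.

Negatively keyed items use 10 − raw:
  item 1: 10 − 9 = 1
  item 3: 10 − 0 = 10
  item 5: 10 − 9 = 1
  item 10: 10 − 9 = 1
  item 11: 10 − 4 = 6
After reverse-coding: 1, 9, 10, 5, 1, 6, 9, 3, 9, 1, 6
Total = 1 + 9 + 10 + 5 + 1 + 6 + 9 + 3 + 9 + 1 + 6 = 60

60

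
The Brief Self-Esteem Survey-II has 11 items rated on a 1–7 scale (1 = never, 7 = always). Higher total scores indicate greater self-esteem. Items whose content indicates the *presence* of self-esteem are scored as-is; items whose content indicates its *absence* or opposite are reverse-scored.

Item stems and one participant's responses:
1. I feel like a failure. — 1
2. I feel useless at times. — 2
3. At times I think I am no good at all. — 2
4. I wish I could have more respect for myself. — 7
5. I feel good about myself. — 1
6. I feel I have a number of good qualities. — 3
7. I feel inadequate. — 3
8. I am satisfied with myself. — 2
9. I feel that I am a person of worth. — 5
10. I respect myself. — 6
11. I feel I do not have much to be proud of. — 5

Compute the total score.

45

Items 1, 2, 3, 4, 7, 11 describe the absence/opposite of self-esteem → reverse-score.
reverse-coded value = 8 − response.
  item 1: 8 − 1 = 7
  item 2: 8 − 2 = 6
  item 3: 8 − 2 = 6
  item 4: 8 − 7 = 1
  item 5: 1
  item 6: 3
  item 7: 8 − 3 = 5
  item 8: 2
  item 9: 5
  item 10: 6
  item 11: 8 − 5 = 3
Total = 7 + 6 + 6 + 1 + 1 + 3 + 5 + 2 + 5 + 6 + 3 = 45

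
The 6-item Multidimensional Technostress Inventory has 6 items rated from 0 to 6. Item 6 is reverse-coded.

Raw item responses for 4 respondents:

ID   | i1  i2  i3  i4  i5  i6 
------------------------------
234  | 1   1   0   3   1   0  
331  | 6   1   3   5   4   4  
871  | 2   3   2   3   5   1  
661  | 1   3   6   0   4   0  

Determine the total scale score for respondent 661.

Respondent 661 raw: 1, 3, 6, 0, 4, 0.
Reverse-coded (reversed = (0+6) − raw = 6 − raw):
  item 1: 1
  item 2: 3
  item 3: 6
  item 4: 0
  item 5: 4
  item 6: 6 − 0 = 6
Sum = 1 + 3 + 6 + 0 + 4 + 6 = 20

20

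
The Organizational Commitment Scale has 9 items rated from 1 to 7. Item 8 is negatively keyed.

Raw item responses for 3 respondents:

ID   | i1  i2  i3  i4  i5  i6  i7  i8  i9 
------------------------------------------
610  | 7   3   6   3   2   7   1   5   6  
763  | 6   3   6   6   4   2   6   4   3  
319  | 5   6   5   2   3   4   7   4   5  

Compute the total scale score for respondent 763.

40

Respondent 763 raw: 6, 3, 6, 6, 4, 2, 6, 4, 3.
Reverse-coded (reversed = (1+7) − raw = 8 − raw):
  item 1: 6
  item 2: 3
  item 3: 6
  item 4: 6
  item 5: 4
  item 6: 2
  item 7: 6
  item 8: 8 − 4 = 4
  item 9: 3
Sum = 6 + 3 + 6 + 6 + 4 + 2 + 6 + 4 + 3 = 40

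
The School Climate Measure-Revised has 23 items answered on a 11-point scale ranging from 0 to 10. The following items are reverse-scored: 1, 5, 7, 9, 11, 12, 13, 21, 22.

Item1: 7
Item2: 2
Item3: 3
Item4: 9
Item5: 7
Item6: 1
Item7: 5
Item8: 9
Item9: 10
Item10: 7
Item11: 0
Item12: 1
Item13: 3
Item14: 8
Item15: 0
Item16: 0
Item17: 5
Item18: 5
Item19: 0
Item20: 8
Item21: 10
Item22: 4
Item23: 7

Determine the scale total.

Raw sum = 111. Reverse-scored items: 1, 5, 7, 9, 11, 12, 13, 21, 22; their raw sum = 47.
Each reversal replaces raw with 10 − raw, changing the total by 10 − 2·raw per item.
Total = 111 + 9·10 − 2·47 = 111 + 90 − 94 = 107

107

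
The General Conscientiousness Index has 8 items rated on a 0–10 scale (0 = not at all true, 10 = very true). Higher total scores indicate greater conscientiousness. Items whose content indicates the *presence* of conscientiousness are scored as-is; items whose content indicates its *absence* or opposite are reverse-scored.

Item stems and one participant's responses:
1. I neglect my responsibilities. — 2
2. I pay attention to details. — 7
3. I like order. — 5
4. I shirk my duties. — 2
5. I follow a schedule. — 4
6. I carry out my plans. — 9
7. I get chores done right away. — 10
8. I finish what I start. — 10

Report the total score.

Items 1, 4 describe the absence/opposite of conscientiousness → reverse-score.
reverse-coded value = 10 − response.
  item 1: 10 − 2 = 8
  item 2: 7
  item 3: 5
  item 4: 10 − 2 = 8
  item 5: 4
  item 6: 9
  item 7: 10
  item 8: 10
Total = 8 + 7 + 5 + 8 + 4 + 9 + 10 + 10 = 61

61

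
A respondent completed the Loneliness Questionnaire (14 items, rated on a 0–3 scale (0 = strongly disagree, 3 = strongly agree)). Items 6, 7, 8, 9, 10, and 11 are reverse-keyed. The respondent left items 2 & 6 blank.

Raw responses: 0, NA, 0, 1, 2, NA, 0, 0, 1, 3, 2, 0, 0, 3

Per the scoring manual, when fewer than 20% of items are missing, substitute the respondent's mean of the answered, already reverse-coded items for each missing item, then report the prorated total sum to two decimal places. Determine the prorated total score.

Reverse-coded (reversed = (0+3) − raw = 3 − raw):
  item 7: 3 − 0 = 3
  item 8: 3 − 0 = 3
  item 9: 3 − 1 = 2
  item 10: 3 − 3 = 0
  item 11: 3 − 2 = 1
Completed scored items (12 of 14): 0, 0, 1, 2, 3, 3, 2, 0, 1, 0, 0, 3; sum = 15.
Person mean = 15 / 12 ≈ 1.2500
Prorated total = (15 / 12) × 14 = 17.50 (to 2 dp)

17.50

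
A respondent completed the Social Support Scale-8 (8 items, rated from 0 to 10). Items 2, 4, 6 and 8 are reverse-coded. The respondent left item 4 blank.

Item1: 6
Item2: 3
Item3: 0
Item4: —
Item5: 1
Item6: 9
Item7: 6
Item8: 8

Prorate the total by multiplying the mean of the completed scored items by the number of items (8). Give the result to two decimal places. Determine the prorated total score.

26.29

Reverse-coded (reverse-coded value = 10 − response):
  item 2: 10 − 3 = 7
  item 6: 10 − 9 = 1
  item 8: 10 − 8 = 2
Completed scored items (7 of 8): 6, 7, 0, 1, 1, 6, 2; sum = 23.
Person mean = 23 / 7 ≈ 3.2857
Prorated total = (23 / 7) × 8 = 26.29 (to 2 dp)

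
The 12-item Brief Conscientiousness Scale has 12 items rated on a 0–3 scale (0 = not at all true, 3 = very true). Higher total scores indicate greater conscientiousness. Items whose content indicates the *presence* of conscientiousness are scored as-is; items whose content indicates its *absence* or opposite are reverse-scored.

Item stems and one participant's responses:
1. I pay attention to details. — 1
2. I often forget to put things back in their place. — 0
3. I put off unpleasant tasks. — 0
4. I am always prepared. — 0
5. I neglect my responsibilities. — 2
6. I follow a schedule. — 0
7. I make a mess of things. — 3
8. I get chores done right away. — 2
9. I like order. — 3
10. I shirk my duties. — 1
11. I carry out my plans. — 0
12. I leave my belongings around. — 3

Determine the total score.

15

Items 2, 3, 5, 7, 10, 12 describe the absence/opposite of conscientiousness → reverse-score.
on a 0–3 scale, reversed = 3 − raw.
  item 1: 1
  item 2: 3 − 0 = 3
  item 3: 3 − 0 = 3
  item 4: 0
  item 5: 3 − 2 = 1
  item 6: 0
  item 7: 3 − 3 = 0
  item 8: 2
  item 9: 3
  item 10: 3 − 1 = 2
  item 11: 0
  item 12: 3 − 3 = 0
Total = 1 + 3 + 3 + 0 + 1 + 0 + 0 + 2 + 3 + 2 + 0 + 0 = 15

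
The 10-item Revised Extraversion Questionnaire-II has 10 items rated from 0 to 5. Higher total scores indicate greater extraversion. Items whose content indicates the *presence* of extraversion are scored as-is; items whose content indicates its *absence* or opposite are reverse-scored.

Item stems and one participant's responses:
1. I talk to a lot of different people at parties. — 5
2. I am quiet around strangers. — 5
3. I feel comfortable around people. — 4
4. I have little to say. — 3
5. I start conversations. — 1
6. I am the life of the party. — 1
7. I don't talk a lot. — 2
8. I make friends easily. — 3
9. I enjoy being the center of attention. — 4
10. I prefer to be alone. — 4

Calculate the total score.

24

Items 2, 4, 7, 10 describe the absence/opposite of extraversion → reverse-score.
on a 0–5 scale, reversed = 5 − raw.
  item 1: 5
  item 2: 5 − 5 = 0
  item 3: 4
  item 4: 5 − 3 = 2
  item 5: 1
  item 6: 1
  item 7: 5 − 2 = 3
  item 8: 3
  item 9: 4
  item 10: 5 − 4 = 1
Total = 5 + 0 + 4 + 2 + 1 + 1 + 3 + 3 + 4 + 1 = 24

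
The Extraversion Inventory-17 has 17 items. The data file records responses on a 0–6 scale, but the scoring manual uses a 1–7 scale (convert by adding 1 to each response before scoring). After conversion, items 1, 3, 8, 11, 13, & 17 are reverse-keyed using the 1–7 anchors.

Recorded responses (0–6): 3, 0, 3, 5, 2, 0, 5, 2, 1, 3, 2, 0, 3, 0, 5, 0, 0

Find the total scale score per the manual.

Convert to 1–7: 4, 1, 4, 6, 3, 1, 6, 3, 2, 4, 3, 1, 4, 1, 6, 1, 1
Reverse-coded (on a 1–7 scale, reversed = 8 − raw):
  item 1: 8 − 4 = 4
  item 3: 8 − 4 = 4
  item 8: 8 − 3 = 5
  item 11: 8 − 3 = 5
  item 13: 8 − 4 = 4
  item 17: 8 − 1 = 7
Scored: 4, 1, 4, 6, 3, 1, 6, 5, 2, 4, 5, 1, 4, 1, 6, 1, 7
Total = 61

61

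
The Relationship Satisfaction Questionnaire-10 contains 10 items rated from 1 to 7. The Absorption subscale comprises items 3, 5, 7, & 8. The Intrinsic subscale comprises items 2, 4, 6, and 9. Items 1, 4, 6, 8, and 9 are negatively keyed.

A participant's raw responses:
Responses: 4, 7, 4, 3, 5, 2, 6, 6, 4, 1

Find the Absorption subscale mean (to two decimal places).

4.25

Absorption items: 3, 5, 7, 8.
Of these, item 8 is negatively keyed; reversed = (1+7) − raw = 8 − raw.
  item 3: 4
  item 5: 5
  item 7: 6
  item 8: 8 − 6 = 2
Sum = 4 + 5 + 6 + 2 = 17
Mean = 17 / 4 = 4.25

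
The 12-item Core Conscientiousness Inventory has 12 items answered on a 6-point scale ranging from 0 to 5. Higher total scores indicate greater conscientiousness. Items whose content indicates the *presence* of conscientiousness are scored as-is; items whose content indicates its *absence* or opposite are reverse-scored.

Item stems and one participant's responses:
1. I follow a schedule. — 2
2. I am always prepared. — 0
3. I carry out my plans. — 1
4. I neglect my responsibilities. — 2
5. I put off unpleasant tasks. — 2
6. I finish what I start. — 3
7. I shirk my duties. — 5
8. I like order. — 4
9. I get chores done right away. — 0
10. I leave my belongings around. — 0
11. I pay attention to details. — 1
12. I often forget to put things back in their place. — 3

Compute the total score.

24

Items 4, 5, 7, 10, 12 describe the absence/opposite of conscientiousness → reverse-score.
reversed = (0+5) − raw = 5 − raw.
  item 1: 2
  item 2: 0
  item 3: 1
  item 4: 5 − 2 = 3
  item 5: 5 − 2 = 3
  item 6: 3
  item 7: 5 − 5 = 0
  item 8: 4
  item 9: 0
  item 10: 5 − 0 = 5
  item 11: 1
  item 12: 5 − 3 = 2
Total = 2 + 0 + 1 + 3 + 3 + 3 + 0 + 4 + 0 + 5 + 1 + 2 = 24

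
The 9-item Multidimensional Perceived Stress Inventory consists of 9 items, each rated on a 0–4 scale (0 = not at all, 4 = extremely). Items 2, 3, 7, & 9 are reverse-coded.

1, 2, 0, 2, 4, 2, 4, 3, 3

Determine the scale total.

Raw sum = 21. Reverse-coded items: 2, 3, 7, 9; their raw sum = 9.
Each reversal replaces raw with 4 − raw, changing the total by 4 − 2·raw per item.
Total = 21 + 4·4 − 2·9 = 21 + 16 − 18 = 19

19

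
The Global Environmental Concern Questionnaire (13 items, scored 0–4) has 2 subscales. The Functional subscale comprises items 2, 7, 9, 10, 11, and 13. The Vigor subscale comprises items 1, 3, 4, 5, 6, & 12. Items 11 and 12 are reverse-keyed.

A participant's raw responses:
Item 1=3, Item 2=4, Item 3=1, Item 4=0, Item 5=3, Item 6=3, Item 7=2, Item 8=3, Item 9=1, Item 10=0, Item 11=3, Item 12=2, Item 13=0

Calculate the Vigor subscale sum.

Vigor items: 1, 3, 4, 5, 6, 12.
Of these, item 12 is reverse-keyed; on a 0–4 scale, reversed = 4 − raw.
  item 1: 3
  item 3: 1
  item 4: 0
  item 5: 3
  item 6: 3
  item 12: 4 − 2 = 2
Sum = 3 + 1 + 0 + 3 + 3 + 2 = 12

12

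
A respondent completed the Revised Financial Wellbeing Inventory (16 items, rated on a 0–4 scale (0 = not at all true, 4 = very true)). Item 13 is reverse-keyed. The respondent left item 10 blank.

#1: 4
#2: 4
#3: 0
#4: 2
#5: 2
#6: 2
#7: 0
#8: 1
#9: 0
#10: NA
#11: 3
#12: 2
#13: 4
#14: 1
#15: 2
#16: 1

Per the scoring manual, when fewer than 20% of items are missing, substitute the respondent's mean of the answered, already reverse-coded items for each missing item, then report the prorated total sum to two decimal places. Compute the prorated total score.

25.60

Reverse-coded (reverse-coded value = 4 − response):
  item 13: 4 − 4 = 0
Completed scored items (15 of 16): 4, 4, 0, 2, 2, 2, 0, 1, 0, 3, 2, 0, 1, 2, 1; sum = 24.
Person mean = 24 / 15 ≈ 1.6000
Prorated total = (24 / 15) × 16 = 25.60 (to 2 dp)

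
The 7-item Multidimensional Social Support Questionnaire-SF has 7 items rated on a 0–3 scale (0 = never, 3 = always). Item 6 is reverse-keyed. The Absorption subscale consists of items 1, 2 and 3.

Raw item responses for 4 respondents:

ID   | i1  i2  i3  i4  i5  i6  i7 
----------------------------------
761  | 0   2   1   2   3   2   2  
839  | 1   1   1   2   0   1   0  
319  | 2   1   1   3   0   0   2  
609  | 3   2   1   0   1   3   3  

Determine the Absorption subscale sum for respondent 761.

Respondent 761 raw: 0, 2, 1, 2, 3, 2, 2.
Absorption items: 1, 2, 3.
Reverse-coded (reversed = (0+3) − raw = 3 − raw):
  item 1: 0
  item 2: 2
  item 3: 1
Sum = 0 + 2 + 1 = 3

3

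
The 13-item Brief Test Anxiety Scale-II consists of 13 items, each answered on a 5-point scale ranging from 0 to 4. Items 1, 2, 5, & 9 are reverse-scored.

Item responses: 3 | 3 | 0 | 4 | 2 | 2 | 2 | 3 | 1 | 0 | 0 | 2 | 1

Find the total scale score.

Reverse-scored items use 4 − raw:
  item 1: 4 − 3 = 1
  item 2: 4 − 3 = 1
  item 5: 4 − 2 = 2
  item 9: 4 − 1 = 3
Scored responses: 1, 1, 0, 4, 2, 2, 2, 3, 3, 0, 0, 2, 1
Total = 1 + 1 + 0 + 4 + 2 + 2 + 2 + 3 + 3 + 0 + 0 + 2 + 1 = 21

21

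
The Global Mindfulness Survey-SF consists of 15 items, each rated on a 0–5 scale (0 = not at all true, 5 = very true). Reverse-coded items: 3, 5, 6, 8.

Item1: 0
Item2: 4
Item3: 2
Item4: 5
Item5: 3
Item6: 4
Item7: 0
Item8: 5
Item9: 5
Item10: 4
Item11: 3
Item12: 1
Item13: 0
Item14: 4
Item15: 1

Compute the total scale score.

Reverse-coded items (reverse-coded value = 5 − response):
  item 3: 5 − 2 = 3
  item 5: 5 − 3 = 2
  item 6: 5 − 4 = 1
  item 8: 5 − 5 = 0
Scored responses: 0, 4, 3, 5, 2, 1, 0, 0, 5, 4, 3, 1, 0, 4, 1
Total = 0 + 4 + 3 + 5 + 2 + 1 + 0 + 0 + 5 + 4 + 3 + 1 + 0 + 4 + 1 = 33

33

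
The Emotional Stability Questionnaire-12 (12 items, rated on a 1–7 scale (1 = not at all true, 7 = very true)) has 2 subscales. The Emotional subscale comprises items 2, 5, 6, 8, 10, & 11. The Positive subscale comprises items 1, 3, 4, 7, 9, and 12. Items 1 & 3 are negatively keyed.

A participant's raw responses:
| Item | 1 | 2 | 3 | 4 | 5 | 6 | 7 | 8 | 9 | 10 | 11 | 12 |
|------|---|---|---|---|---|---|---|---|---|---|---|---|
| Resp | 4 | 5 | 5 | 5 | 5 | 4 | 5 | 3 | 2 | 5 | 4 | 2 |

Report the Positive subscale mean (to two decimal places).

Positive items: 1, 3, 4, 7, 9, 12.
Of these, items 1 and 3 are negatively keyed; reverse-coded value = 8 − response.
  item 1: 8 − 4 = 4
  item 3: 8 − 5 = 3
  item 4: 5
  item 7: 5
  item 9: 2
  item 12: 2
Sum = 4 + 3 + 5 + 5 + 2 + 2 = 21
Mean = 21 / 6 = 3.50

3.50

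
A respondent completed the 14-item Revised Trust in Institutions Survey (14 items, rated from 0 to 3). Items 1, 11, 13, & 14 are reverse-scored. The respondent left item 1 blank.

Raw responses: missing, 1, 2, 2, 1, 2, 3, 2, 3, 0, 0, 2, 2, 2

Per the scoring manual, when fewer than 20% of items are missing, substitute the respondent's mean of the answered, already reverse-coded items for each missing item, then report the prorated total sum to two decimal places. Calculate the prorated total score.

Reverse-coded (reverse-coded value = 3 − response):
  item 11: 3 − 0 = 3
  item 13: 3 − 2 = 1
  item 14: 3 − 2 = 1
Completed scored items (13 of 14): 1, 2, 2, 1, 2, 3, 2, 3, 0, 3, 2, 1, 1; sum = 23.
Person mean = 23 / 13 ≈ 1.7692
Prorated total = (23 / 13) × 14 = 24.77 (to 2 dp)

24.77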